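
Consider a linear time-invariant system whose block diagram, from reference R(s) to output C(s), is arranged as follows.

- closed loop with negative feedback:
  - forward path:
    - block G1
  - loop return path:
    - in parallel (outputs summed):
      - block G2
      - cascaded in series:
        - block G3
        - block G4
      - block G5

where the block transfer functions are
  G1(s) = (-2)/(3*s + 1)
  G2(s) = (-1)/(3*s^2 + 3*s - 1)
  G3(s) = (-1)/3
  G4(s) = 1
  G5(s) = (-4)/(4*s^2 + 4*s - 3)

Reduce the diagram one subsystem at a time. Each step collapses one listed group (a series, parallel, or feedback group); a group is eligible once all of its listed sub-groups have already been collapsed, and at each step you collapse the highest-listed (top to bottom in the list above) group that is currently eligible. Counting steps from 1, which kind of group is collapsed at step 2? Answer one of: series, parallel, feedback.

[1] reduce the series chain G3, G4
[2] reduce the parallel group G2, (G3*G4), G5
[3] close the feedback loop around G1, (G2+(G3*G4)+G5)
At step 2 the group reduced is parallel.

Therefore the answer is parallel.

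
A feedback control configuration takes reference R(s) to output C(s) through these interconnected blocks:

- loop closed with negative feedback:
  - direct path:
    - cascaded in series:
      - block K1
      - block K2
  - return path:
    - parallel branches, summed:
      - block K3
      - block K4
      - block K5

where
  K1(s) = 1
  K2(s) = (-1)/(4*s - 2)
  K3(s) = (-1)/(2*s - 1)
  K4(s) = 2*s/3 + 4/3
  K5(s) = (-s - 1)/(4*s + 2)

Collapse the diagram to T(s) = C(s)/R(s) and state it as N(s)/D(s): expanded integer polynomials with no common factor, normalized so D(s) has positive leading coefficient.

[1] cascade K1, K2 = (-1)/(4*s - 2)
[2] sum the parallel branches K3, K4, K5 = (16*s^3 + 26*s^2 - 19*s - 11)/(24*s^2 - 6)
[3] close the feedback loop around (K1*K2), (K3+K4+K5), which is the overall transfer function T(s) = C(s)/R(s) in lowest terms

Answer: (6 - 24*s^2)/(80*s^3 - 74*s^2 - 5*s + 23)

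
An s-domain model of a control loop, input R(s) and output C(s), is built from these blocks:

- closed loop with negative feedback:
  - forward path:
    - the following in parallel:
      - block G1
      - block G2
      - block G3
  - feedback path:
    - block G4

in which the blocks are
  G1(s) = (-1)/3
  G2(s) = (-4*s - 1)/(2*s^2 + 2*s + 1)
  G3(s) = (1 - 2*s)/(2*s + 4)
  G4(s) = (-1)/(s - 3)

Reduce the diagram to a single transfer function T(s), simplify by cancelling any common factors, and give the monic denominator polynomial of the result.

Answer: s^4 + 4*s^3/3 - 3*s^2 - 7*s/6 - 23/12

Working:
Step 1. parallel reduction of G1, G2, G3 -> (-16*s^3 - 42*s^2 - 64*s - 13)/(12*s^3 + 36*s^2 + 30*s + 12)
Step 2. feedback reduction of (G1+G2+G3), G4 -> (-16*s^4 + 6*s^3 + 62*s^2 + 179*s + 39)/(12*s^4 + 16*s^3 - 36*s^2 - 14*s - 23)
T(s) is the step-2 result (common factors already cancelled). Leading coefficient of the denominator: 12. Divide through by 12 for the monic polynomial.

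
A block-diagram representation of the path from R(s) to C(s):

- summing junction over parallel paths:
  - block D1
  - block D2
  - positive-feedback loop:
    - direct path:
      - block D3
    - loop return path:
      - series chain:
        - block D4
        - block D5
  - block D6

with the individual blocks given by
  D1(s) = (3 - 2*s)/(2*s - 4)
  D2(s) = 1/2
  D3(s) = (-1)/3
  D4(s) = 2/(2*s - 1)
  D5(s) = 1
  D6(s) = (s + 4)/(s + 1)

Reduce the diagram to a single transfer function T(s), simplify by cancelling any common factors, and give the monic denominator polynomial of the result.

The answer is s^3 - 7*s^2/6 - 11*s/6 + 1/3.

Reasoning:
1. series reduction of D4, D5 -> 2/(2*s - 1)
2. reduce the feedback loop with forward D3 and return (D4*D5) -> (1 - 2*s)/(6*s - 1)
3. reduce the parallel group D1, D2, [D3/(1-D3*(D4*D5))], D6 -> (2*s^3 + 29*s^2 - 88*s + 11)/(12*s^3 - 14*s^2 - 22*s + 4)
No further cancellation is possible in the step-3 result, so that is T(s). Its denominator becomes monic after dividing by the leading coefficient 12.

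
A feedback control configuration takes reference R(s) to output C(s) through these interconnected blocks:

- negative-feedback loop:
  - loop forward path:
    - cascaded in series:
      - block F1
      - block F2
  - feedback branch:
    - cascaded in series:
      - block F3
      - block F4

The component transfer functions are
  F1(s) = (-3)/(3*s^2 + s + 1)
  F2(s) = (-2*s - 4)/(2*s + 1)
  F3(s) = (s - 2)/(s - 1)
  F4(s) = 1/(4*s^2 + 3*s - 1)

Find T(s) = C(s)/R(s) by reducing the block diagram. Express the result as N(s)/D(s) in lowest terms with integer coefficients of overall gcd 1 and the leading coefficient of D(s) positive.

Answer: (24*s^4 + 42*s^3 - 36*s^2 - 42*s + 12)/(24*s^6 + 14*s^5 - 17*s^4 - 13*s^3 - 2*s^2 - s - 23)

Working:
[1] series reduction of F1, F2 gives (6*s + 12)/(6*s^3 + 5*s^2 + 3*s + 1)
[2] multiply F3, F4 (series) gives (s - 2)/(4*s^3 - s^2 - 4*s + 1)
[3] collapse the loop ((F1*F2) forward, (F3*F4) return) - this is the overall T(s), already in the required normalized form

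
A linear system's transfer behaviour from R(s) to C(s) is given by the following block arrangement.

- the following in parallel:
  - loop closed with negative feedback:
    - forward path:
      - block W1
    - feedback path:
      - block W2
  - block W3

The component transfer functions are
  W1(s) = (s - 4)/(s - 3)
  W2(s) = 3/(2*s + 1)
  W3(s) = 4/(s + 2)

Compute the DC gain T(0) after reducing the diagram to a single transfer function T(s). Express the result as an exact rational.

Reducing step by step:

[1] apply the feedback formula to W1, W2: (2*s^2 - 7*s - 4)/(2*s^2 - 2*s - 15)
[2] reduce the parallel group [W1/(1+W1*W2)], W3: (2*s^3 + 5*s^2 - 26*s - 68)/(2*s^3 + 2*s^2 - 19*s - 30)
The step-2 result is T(s). Setting s = 0: T(0) = -68/(-30) = 34/15.

Answer: 34/15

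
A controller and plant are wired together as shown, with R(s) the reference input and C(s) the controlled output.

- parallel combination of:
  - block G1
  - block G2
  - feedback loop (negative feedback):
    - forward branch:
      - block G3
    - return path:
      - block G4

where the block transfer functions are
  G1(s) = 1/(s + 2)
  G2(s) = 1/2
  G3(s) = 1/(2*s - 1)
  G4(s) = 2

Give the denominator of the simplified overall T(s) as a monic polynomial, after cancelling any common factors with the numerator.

First reduce the diagram to T(s).

1. feedback reduction of G3, G4 = 1/(2*s + 1)
2. combine G1, G2, [G3/(1+G3*G4)] in parallel = (2*s^2 + 11*s + 8)/(4*s^2 + 10*s + 4)
Step 2 gives the fully reduced T(s), with no common factor left to cancel. The denominator's leading coefficient is 4, so divide each of its coefficients by 4 to get the monic form.

Answer: s^2 + 5*s/2 + 1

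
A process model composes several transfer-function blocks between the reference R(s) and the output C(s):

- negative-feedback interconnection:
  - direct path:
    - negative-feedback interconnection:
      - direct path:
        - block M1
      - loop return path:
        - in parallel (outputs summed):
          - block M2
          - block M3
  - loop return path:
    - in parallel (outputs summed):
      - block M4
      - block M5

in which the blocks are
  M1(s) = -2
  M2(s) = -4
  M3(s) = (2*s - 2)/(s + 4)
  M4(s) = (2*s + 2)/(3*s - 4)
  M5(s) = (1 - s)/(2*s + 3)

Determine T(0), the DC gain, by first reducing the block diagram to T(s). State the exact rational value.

First reduce the diagram to T(s).

Step 1 - reduce the parallel group M2, M3 -> (-2*s - 18)/(s + 4)
Step 2 - collapse the loop (M1 forward, (M2+M3) return) -> (-2*s - 8)/(5*s + 40)
Step 3 - combine M4, M5 in parallel -> (s^2 + 17*s + 2)/(6*s^2 + s - 12)
Step 4 - feedback reduction of [M1/(1+M1*(M2+M3))], (M4+M5) -> (-12*s^3 - 50*s^2 + 16*s + 96)/(28*s^3 + 203*s^2 - 160*s - 496)
Step 4 gives the overall T(s). Then T(0) = 96/(-496) = -6/31.

Answer: -6/31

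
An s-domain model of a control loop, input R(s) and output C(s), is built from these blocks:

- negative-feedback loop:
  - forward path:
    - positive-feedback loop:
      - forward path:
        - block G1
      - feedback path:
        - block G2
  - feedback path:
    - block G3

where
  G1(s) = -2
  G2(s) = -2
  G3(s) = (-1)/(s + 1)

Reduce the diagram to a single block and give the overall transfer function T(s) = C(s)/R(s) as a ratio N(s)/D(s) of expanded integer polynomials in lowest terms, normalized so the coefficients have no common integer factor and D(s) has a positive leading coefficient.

1. collapse the loop (G1 forward, G2 return) = 2/3
2. apply the feedback formula to [G1/(1-G1*G2)], G3; the result is T(s) itself (integer coefficients, no common factor, positive leading denominator coefficient)

Final answer: (2*s + 2)/(3*s + 1)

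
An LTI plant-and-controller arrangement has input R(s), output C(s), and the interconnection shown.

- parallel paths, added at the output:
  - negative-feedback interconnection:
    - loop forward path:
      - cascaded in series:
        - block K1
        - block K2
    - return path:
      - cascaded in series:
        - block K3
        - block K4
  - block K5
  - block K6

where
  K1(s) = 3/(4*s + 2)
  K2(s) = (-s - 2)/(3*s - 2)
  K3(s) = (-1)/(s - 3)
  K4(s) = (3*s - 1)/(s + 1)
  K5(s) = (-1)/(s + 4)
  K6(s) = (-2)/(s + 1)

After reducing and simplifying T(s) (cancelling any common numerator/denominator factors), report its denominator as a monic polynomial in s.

[1] reduce the series chain K1, K2 gives (-3*s - 6)/(12*s^2 - 2*s - 4)
[2] cascade K3, K4 gives (1 - 3*s)/(s^2 - 2*s - 3)
[3] reduce the feedback loop with forward (K1*K2) and return (K3*K4) gives (-3*s^3 + 21*s + 18)/(12*s^4 - 26*s^3 - 27*s^2 + 29*s + 6)
[4] reduce the parallel group [(K1*K2)/(1+(K1*K2)*(K3*K4))], K5, K6 gives (-39*s^5 - 45*s^4 + 324*s^3 + 279*s^2 - 105*s + 18)/(12*s^6 + 34*s^5 - 109*s^4 - 210*s^3 + 43*s^2 + 146*s + 24)
That last expression is T(s), already simplified. Scaling its denominator by 1/12 (the reciprocal of the leading coefficient) yields the monic denominator.

Answer: s^6 + 17*s^5/6 - 109*s^4/12 - 35*s^3/2 + 43*s^2/12 + 73*s/6 + 2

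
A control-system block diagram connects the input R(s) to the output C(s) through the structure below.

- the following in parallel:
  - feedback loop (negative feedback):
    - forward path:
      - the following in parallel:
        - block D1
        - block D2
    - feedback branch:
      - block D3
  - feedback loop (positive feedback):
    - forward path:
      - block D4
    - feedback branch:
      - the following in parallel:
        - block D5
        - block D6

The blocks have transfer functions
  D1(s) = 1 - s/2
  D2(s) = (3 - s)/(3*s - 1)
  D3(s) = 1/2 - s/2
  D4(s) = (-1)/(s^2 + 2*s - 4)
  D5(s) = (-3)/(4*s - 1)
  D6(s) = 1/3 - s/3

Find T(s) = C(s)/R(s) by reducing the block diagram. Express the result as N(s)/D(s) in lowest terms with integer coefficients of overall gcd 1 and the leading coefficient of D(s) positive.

1. add D1, D2 (parallel) gives (-3*s^2 + 5*s + 4)/(6*s - 2)
2. reduce the feedback loop with forward (D1+D2) and return D3 gives (-6*s^2 + 10*s + 8)/(3*s^3 - 8*s^2 + 13*s)
3. reduce the parallel group D5, D6 gives (-4*s^2 + 5*s - 10)/(12*s - 3)
4. feedback reduction of D4, (D5+D6) gives (3 - 12*s)/(12*s^3 + 17*s^2 - 49*s + 2)
5. sum the parallel branches [(D1+D2)/(1+(D1+D2)*D3)], [D4/(1-D4*(D5+D6))], giving the overall T(s)

Therefore the answer is (-72*s^5 - 18*s^4 + 665*s^3 - 546*s^2 - 333*s + 16)/(36*s^6 - 45*s^5 - 127*s^4 + 619*s^3 - 653*s^2 + 26*s).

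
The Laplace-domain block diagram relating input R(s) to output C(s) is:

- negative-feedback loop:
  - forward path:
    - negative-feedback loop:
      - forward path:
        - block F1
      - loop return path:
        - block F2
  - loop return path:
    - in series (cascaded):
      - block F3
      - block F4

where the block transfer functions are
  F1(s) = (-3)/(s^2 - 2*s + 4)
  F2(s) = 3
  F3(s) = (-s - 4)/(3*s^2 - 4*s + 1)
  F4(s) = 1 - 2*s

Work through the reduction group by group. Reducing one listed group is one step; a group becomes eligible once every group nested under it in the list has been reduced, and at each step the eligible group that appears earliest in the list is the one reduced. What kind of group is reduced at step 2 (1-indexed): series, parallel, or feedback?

The answer is series.

Reasoning:
Step 1: collapse the loop (F1 forward, F2 return)
Step 2: cascade F3, F4
Step 3: apply the feedback formula to [F1/(1+F1*F2)], (F3*F4)
So the answer for step 2 is series.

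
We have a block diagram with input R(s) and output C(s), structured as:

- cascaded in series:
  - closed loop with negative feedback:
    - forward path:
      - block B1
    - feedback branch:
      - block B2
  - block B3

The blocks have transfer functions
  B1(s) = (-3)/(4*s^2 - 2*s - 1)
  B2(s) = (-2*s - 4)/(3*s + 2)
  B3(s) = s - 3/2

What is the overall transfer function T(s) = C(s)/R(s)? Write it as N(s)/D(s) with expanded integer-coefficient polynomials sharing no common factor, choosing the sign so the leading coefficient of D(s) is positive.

The answer is (-18*s^2 + 15*s + 18)/(24*s^3 + 4*s^2 - 2*s + 20).

Reasoning:
Step 1 - close the feedback loop around B1, B2; result (-9*s - 6)/(12*s^3 + 2*s^2 - s + 10)
Step 2 - multiply [B1/(1+B1*B2)], B3 (series) - this is the overall T(s), already in the required normalized form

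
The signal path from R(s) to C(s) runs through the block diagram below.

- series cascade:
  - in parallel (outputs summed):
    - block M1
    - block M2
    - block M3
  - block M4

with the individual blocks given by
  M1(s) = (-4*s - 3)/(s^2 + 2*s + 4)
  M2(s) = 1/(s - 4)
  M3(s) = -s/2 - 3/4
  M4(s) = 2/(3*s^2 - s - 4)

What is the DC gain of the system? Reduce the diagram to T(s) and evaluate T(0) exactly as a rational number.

1. parallel reduction of M1, M2, M3 = (-2*s^4 + s^3 + 2*s^2 + 104*s + 112)/(4*s^3 - 8*s^2 - 16*s - 64)
2. reduce the series chain (M1+M2+M3), M4 = (-2*s^4 + s^3 + 2*s^2 + 104*s + 112)/(6*s^5 - 14*s^4 - 28*s^3 - 72*s^2 + 64*s + 128)
Evaluating the step-2 result (the overall T(s)) at s = 0 gives T(0) = 112/128 = 7/8.

Answer: 7/8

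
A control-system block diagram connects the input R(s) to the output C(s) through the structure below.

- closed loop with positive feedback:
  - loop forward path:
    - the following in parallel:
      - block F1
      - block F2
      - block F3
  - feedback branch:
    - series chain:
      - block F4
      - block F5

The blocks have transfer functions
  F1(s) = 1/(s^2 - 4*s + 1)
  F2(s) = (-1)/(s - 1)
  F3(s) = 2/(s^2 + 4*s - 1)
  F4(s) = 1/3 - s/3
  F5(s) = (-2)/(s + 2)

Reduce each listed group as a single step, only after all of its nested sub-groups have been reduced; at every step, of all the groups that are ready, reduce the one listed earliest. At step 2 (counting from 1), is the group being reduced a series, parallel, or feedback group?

(1) parallel reduction of F1, F2, F3
(2) series reduction of F4, F5
(3) apply the feedback formula to (F1+F2+F3), (F4*F5)
The group at step 2 is a series group.

Answer: series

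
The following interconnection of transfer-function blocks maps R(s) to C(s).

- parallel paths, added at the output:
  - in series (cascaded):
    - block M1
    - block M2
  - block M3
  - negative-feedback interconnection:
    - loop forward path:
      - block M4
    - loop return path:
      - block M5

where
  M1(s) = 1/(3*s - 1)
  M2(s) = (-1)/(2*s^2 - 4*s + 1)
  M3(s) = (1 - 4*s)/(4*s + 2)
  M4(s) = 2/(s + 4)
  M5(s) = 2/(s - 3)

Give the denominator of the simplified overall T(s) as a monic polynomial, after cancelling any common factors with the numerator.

Answer: s^6 - 5*s^5/6 - 59*s^4/6 + 181*s^3/12 + s^2/3 - 41*s/12 + 2/3

Working:
1. multiply M1, M2 (series) = (-1)/(6*s^3 - 14*s^2 + 7*s - 1)
2. close the feedback loop around M4, M5 = (2*s - 6)/(s^2 + s - 8)
3. reduce the parallel group (M1*M2), M3, [M4/(1+M4*M5)] = (-24*s^6 + 86*s^5 - 20*s^4 - 267*s^3 + 360*s^2 - 123*s + 36)/(24*s^6 - 20*s^5 - 236*s^4 + 362*s^3 + 8*s^2 - 82*s + 16)
T(s) is the step-3 result (common factors already cancelled). Leading coefficient of the denominator: 24. Divide through by 24 for the monic polynomial.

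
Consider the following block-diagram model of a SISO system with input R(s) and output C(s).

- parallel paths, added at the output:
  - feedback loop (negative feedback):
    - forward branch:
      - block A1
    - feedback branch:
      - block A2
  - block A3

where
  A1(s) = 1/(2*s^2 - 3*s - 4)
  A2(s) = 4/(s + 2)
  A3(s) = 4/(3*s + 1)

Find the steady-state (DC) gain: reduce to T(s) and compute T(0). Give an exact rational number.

1. feedback reduction of A1, A2, giving (s + 2)/(2*s^3 + s^2 - 10*s - 4)
2. sum the parallel branches [A1/(1+A1*A2)], A3, giving (8*s^3 + 7*s^2 - 33*s - 14)/(6*s^4 + 5*s^3 - 29*s^2 - 22*s - 4)
Evaluating the step-2 result (the overall T(s)) at s = 0 gives T(0) = -14/(-4) = 7/2.

Final answer: 7/2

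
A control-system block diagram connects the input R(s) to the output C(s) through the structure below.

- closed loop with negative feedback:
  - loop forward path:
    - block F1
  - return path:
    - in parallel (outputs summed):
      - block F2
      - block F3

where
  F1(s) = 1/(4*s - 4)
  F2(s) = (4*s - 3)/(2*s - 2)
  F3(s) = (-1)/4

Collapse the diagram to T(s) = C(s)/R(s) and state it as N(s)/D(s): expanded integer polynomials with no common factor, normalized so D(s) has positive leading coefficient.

Answer: (4*s - 4)/(16*s^2 - 25*s + 11)

Working:
Step 1. reduce the parallel group F2, F3 = (7*s - 5)/(4*s - 4)
Step 2. close the feedback loop around F1, (F2+F3) - this is the overall T(s), already in the required normalized form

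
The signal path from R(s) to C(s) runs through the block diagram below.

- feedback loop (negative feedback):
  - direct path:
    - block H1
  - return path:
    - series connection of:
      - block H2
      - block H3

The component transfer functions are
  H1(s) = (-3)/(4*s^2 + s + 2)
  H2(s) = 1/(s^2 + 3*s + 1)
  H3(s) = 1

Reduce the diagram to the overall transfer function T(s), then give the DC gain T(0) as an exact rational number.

Reducing step by step:

Step 1 - combine H2, H3 in series; result 1/(s^2 + 3*s + 1)
Step 2 - close the feedback loop around H1, (H2*H3); result (-3*s^2 - 9*s - 3)/(4*s^4 + 13*s^3 + 9*s^2 + 7*s - 1)
Evaluating the step-2 result (the overall T(s)) at s = 0 gives T(0) = -3/(-1) = 3.

Answer: 3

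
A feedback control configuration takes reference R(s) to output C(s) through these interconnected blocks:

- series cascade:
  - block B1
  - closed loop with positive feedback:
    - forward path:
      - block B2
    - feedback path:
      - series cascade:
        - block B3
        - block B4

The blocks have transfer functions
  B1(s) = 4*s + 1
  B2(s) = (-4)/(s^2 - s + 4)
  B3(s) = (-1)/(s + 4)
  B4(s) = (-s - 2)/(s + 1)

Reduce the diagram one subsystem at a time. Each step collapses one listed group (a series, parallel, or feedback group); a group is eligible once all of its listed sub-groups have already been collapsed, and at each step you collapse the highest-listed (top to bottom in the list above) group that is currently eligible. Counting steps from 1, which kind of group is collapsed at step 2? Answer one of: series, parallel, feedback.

1. cascade B3, B4
2. feedback reduction of B2, (B3*B4)
3. cascade B1, [B2/(1-B2*(B3*B4))]
Step 2 collapses a feedback group.

Hence the answer: feedback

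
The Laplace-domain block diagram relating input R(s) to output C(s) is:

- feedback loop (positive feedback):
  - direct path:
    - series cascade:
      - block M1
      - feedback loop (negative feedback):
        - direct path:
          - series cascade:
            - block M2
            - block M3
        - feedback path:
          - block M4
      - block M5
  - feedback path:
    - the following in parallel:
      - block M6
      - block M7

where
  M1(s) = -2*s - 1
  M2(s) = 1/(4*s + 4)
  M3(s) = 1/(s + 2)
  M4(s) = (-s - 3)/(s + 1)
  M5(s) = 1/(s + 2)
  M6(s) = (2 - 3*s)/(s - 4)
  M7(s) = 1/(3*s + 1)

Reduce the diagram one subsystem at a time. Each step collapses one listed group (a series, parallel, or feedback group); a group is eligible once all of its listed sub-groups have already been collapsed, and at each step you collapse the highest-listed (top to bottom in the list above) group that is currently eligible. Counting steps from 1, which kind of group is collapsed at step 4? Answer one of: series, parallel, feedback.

1. reduce the series chain M2, M3
2. apply the feedback formula to (M2*M3), M4
3. series reduction of M1, [(M2*M3)/(1+(M2*M3)*M4)], M5
4. parallel reduction of M6, M7
5. collapse the loop ((M1*[(M2*M3)/(1+(M2*M3)*M4)]*M5) forward, (M6+M7) return)
Step 4 collapses a parallel group.

Final answer: parallel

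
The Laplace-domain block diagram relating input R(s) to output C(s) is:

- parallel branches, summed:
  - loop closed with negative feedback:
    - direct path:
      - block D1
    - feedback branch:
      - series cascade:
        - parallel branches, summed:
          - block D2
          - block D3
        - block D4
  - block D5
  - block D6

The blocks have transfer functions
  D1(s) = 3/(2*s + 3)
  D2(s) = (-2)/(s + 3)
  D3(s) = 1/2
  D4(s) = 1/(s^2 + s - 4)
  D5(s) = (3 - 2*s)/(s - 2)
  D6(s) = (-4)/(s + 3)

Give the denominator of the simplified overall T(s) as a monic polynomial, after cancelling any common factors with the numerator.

Reducing step by step:

(1) add D2, D3 (parallel), giving (s - 1)/(2*s + 6)
(2) series reduction of (D2+D3), D4, giving (s - 1)/(2*s^3 + 8*s^2 - 2*s - 24)
(3) reduce the feedback loop with forward D1 and return ((D2+D3)*D4), giving (6*s^3 + 24*s^2 - 6*s - 72)/(4*s^4 + 22*s^3 + 20*s^2 - 51*s - 75)
(4) parallel reduction of [D1/(1+D1*((D2+D3)*D4))], D5, D6, giving (-8*s^6 - 66*s^5 - 96*s^4 + 318*s^3 + 625*s^2 - 378*s - 843)/(4*s^6 + 26*s^5 + 18*s^4 - 163*s^3 - 246*s^2 + 231*s + 450)
T(s) is the step-4 result (common factors already cancelled). Leading coefficient of the denominator: 4. Divide through by 4 for the monic polynomial.

Answer: s^6 + 13*s^5/2 + 9*s^4/2 - 163*s^3/4 - 123*s^2/2 + 231*s/4 + 225/2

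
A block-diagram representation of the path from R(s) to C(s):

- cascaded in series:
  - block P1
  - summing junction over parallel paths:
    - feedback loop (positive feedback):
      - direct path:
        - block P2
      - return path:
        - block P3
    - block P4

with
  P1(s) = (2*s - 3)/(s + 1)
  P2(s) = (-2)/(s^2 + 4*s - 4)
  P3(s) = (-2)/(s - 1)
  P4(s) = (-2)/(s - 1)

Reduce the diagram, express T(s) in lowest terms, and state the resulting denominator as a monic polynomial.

Step 1: collapse the loop (P2 forward, P3 return): (2 - 2*s)/(s^3 + 3*s^2 - 8*s)
Step 2: parallel reduction of [P2/(1-P2*P3)], P4: (-2*s^3 - 8*s^2 + 20*s - 2)/(s^4 + 2*s^3 - 11*s^2 + 8*s)
Step 3: series reduction of P1, ([P2/(1-P2*P3)]+P4): (-4*s^4 - 10*s^3 + 64*s^2 - 64*s + 6)/(s^5 + 3*s^4 - 9*s^3 - 3*s^2 + 8*s)
Step 3 gives the fully reduced T(s), with no common factor left to cancel. The denominator is already monic (leading coefficient 1).

Hence the answer: s^5 + 3*s^4 - 9*s^3 - 3*s^2 + 8*s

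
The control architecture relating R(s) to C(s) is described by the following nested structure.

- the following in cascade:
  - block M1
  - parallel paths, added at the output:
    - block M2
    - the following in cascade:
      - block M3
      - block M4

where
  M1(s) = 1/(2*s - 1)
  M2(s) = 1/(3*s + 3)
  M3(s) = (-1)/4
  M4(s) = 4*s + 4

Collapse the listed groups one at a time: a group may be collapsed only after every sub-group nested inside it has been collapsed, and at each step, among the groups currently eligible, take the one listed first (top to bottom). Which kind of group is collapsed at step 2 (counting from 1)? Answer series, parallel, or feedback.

Answer: parallel

Working:
Step 1: combine M3, M4 in series
Step 2: reduce the parallel group M2, (M3*M4)
Step 3: reduce the series chain M1, (M2+(M3*M4))
So the answer for step 2 is parallel.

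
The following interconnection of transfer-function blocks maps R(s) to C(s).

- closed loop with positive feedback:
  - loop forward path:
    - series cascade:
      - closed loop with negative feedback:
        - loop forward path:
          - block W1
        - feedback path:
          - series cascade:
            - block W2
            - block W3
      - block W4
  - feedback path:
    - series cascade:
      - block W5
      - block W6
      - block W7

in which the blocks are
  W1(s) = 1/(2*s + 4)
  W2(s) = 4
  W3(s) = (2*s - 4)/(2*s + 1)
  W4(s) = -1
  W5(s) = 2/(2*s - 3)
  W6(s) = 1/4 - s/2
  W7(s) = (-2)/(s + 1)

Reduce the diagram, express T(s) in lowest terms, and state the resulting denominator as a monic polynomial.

1. reduce the series chain W2, W3 -> (8*s - 16)/(2*s + 1)
2. collapse the loop (W1 forward, (W2*W3) return) -> (2*s + 1)/(4*s^2 + 18*s - 12)
3. series reduction of [W1/(1+W1*(W2*W3))], W4 -> (-2*s - 1)/(4*s^2 + 18*s - 12)
4. reduce the series chain W5, W6, W7 -> (2*s - 1)/(2*s^2 - s - 3)
5. close the feedback loop around ([W1/(1+W1*(W2*W3))]*W4), (W5*W6*W7) -> (-4*s^3 + 7*s + 3)/(8*s^4 + 32*s^3 - 50*s^2 - 42*s + 35)
T(s) is the step-5 result (common factors already cancelled). Leading coefficient of the denominator: 8. Divide through by 8 for the monic polynomial.

Answer: s^4 + 4*s^3 - 25*s^2/4 - 21*s/4 + 35/8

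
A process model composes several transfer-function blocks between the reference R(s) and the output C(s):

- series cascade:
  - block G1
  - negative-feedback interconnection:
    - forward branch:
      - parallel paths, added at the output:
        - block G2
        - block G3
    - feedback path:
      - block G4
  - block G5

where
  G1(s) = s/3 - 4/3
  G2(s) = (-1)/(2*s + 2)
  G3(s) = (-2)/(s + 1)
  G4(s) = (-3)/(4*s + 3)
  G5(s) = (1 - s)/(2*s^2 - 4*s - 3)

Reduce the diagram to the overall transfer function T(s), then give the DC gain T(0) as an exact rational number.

(1) add G2, G3 (parallel) = (-5)/(2*s + 2)
(2) close the feedback loop around (G2+G3), G4 = (-20*s - 15)/(8*s^2 + 14*s + 21)
(3) combine G1, [(G2+G3)/(1+(G2+G3)*G4)], G5 in series = (20*s^3 - 85*s^2 + 5*s + 60)/(48*s^4 - 12*s^3 - 114*s^2 - 378*s - 189)
That last expression is T(s); at s = 0 only the constant terms survive, so T(0) = 60/(-189) = -20/63.

Answer: -20/63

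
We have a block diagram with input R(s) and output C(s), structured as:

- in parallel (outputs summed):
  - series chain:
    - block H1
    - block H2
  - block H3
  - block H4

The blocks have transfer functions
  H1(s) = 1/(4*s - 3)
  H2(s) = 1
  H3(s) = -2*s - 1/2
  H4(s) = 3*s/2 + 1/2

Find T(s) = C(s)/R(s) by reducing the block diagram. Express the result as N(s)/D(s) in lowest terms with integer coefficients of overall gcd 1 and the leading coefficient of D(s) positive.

1. multiply H1, H2 (series); result 1/(4*s - 3)
2. reduce the parallel group (H1*H2), H3, H4; the result is T(s) itself (integer coefficients, no common factor, positive leading denominator coefficient)

Final answer: (-4*s^2 + 3*s + 2)/(8*s - 6)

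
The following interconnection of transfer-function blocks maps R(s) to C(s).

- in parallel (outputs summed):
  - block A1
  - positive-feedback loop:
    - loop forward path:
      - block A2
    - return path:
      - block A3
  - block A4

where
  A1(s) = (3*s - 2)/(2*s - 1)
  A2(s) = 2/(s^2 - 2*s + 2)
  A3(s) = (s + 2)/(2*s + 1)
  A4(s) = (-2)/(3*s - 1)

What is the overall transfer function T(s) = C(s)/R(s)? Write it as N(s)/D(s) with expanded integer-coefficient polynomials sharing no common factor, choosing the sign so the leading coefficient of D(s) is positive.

Step 1: close the feedback loop around A2, A3 -> (4*s + 2)/(2*s^3 - 3*s^2 - 2)
Step 2: combine A1, [A2/(1-A2*A3)], A4 in parallel: this yields T(s), and no further normalization is needed

Hence the answer: (18*s^5 - 53*s^4 + 71*s^3 - 38*s^2 + 20*s - 6)/(12*s^5 - 28*s^4 + 17*s^3 - 15*s^2 + 10*s - 2)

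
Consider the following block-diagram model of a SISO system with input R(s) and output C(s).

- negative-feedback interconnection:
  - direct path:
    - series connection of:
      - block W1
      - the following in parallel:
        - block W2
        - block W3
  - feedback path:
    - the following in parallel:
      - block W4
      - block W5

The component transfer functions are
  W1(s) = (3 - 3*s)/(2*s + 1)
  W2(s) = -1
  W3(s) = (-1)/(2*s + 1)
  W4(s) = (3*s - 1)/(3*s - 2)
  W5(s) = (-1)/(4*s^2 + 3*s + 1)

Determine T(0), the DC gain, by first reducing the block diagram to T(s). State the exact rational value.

Answer: -3/2

Working:
[1] parallel reduction of W2, W3 = (-2*s - 2)/(2*s + 1)
[2] series reduction of W1, (W2+W3) = (6*s^2 - 6)/(4*s^2 + 4*s + 1)
[3] combine W4, W5 in parallel = (12*s^3 + 5*s^2 - 3*s + 1)/(12*s^3 + s^2 - 3*s - 2)
[4] collapse the loop ((W1*(W2+W3)) forward, (W4+W5) return) = (72*s^5 + 6*s^4 - 90*s^3 - 18*s^2 + 18*s + 12)/(120*s^5 + 82*s^4 - 86*s^3 - 43*s^2 + 7*s - 8)
Evaluating the step-4 result (the overall T(s)) at s = 0 gives T(0) = 12/(-8) = -3/2.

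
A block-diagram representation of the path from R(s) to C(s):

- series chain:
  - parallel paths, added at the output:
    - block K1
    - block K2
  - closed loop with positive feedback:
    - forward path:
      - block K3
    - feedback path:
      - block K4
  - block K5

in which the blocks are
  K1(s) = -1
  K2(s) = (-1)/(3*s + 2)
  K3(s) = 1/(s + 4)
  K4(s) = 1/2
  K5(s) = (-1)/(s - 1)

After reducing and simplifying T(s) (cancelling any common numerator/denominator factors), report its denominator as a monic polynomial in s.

Reducing step by step:

(1) sum the parallel branches K1, K2; result (-3*s - 3)/(3*s + 2)
(2) close the feedback loop around K3, K4; result 2/(2*s + 7)
(3) multiply (K1+K2), [K3/(1-K3*K4)], K5 (series); result (6*s + 6)/(6*s^3 + 19*s^2 - 11*s - 14)
No further cancellation is possible in the step-3 result, so that is T(s). Its denominator becomes monic after dividing by the leading coefficient 6.

Answer: s^3 + 19*s^2/6 - 11*s/6 - 7/3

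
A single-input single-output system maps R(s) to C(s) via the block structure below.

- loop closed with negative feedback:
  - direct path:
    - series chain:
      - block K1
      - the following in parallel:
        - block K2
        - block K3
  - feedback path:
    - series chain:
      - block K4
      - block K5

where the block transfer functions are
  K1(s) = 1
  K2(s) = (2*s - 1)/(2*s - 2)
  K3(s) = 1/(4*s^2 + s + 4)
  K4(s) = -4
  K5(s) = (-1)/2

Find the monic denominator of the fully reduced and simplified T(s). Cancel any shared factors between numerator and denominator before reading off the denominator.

Step 1 - parallel reduction of K2, K3; result (8*s^3 - 2*s^2 + 9*s - 6)/(8*s^3 - 6*s^2 + 6*s - 8)
Step 2 - cascade K1, (K2+K3); result (8*s^3 - 2*s^2 + 9*s - 6)/(8*s^3 - 6*s^2 + 6*s - 8)
Step 3 - cascade K4, K5; result 2
Step 4 - close the feedback loop around (K1*(K2+K3)), (K4*K5); result (8*s^3 - 2*s^2 + 9*s - 6)/(24*s^3 - 10*s^2 + 24*s - 20)
The result of step 4 is T(s) in lowest terms. Its denominator has leading coefficient 24; dividing the denominator through by 24 makes it monic.

Therefore the answer is s^3 - 5*s^2/12 + s - 5/6.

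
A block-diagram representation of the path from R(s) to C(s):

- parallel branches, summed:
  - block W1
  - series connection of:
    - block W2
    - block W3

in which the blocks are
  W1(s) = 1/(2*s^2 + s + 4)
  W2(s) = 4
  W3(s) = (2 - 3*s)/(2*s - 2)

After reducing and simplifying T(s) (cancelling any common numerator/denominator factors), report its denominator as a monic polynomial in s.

Answer: s^3 - s^2/2 + 3*s/2 - 2

Working:
Step 1 - reduce the series chain W2, W3; result (4 - 6*s)/(s - 1)
Step 2 - parallel reduction of W1, (W2*W3); result (-12*s^3 + 2*s^2 - 19*s + 15)/(2*s^3 - s^2 + 3*s - 4)
No further cancellation is possible in the step-2 result, so that is T(s). Its denominator becomes monic after dividing by the leading coefficient 2.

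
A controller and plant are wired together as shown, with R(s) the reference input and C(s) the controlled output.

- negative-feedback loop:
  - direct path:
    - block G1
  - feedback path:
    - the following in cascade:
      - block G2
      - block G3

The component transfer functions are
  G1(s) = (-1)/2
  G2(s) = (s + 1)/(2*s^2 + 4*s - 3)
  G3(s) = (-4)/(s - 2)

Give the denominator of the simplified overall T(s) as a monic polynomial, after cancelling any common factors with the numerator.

[1] multiply G2, G3 (series) = (-4*s - 4)/(2*s^3 - 11*s + 6)
[2] apply the feedback formula to G1, (G2*G3) = (-2*s^3 + 11*s - 6)/(4*s^3 - 18*s + 16)
No further cancellation is possible in the step-2 result, so that is T(s). Its denominator becomes monic after dividing by the leading coefficient 4.

Hence the answer: s^3 - 9*s/2 + 4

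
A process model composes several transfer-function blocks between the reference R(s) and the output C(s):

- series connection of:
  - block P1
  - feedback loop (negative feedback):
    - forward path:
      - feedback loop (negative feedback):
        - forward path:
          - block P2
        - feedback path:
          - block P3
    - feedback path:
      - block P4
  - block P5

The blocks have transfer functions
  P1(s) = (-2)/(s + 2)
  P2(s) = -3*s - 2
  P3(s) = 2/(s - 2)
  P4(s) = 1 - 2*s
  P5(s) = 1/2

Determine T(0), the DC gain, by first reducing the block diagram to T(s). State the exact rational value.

The answer is 1.

Reasoning:
[1] close the feedback loop around P2, P3 gives (3*s^2 - 4*s - 4)/(5*s + 6)
[2] feedback reduction of [P2/(1+P2*P3)], P4 gives (-3*s^2 + 4*s + 4)/(6*s^3 - 11*s^2 - 9*s - 2)
[3] reduce the series chain P1, [[P2/(1+P2*P3)]/(1+[P2/(1+P2*P3)]*P4)], P5 gives (3*s^2 - 4*s - 4)/(6*s^4 + s^3 - 31*s^2 - 20*s - 4)
That last expression is T(s); at s = 0 only the constant terms survive, so T(0) = -4/(-4) = 1.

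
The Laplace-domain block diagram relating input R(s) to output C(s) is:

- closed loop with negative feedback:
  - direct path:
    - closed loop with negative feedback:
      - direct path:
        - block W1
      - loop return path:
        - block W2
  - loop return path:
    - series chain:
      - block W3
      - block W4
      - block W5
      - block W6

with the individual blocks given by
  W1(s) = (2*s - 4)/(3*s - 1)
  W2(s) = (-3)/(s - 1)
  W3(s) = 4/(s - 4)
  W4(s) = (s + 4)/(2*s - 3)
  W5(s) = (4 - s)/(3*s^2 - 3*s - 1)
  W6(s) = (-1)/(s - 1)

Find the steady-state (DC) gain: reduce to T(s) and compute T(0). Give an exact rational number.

Reducing step by step:

Step 1 - apply the feedback formula to W1, W2; result (2*s^2 - 6*s + 4)/(3*s^2 - 10*s + 13)
Step 2 - combine W3, W4, W5, W6 in series; result (4*s + 16)/(6*s^4 - 21*s^3 + 22*s^2 - 4*s - 3)
Step 3 - close the feedback loop around [W1/(1+W1*W2)], (W3*W4*W5*W6); result (12*s^5 - 66*s^4 + 128*s^3 - 96*s^2 + 10*s + 12)/(18*s^5 - 105*s^4 + 249*s^3 - 248*s^2 + 77*s - 25)
The step-3 result is T(s). Setting s = 0: T(0) = 12/(-25) = -12/25.

Answer: -12/25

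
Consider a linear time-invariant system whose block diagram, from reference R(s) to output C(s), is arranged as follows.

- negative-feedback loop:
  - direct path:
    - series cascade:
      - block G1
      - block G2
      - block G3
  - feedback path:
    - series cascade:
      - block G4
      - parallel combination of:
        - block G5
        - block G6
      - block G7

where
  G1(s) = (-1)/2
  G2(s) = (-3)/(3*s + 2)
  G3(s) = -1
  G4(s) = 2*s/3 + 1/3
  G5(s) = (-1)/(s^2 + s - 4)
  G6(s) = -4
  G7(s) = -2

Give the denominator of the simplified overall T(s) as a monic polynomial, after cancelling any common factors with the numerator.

Reducing step by step:

Step 1. cascade G1, G2, G3 = (-3)/(6*s + 4)
Step 2. parallel reduction of G5, G6 = (-4*s^2 - 4*s + 15)/(s^2 + s - 4)
Step 3. multiply G4, (G5+G6), G7 (series) = (16*s^3 + 24*s^2 - 52*s - 30)/(3*s^2 + 3*s - 12)
Step 4. close the feedback loop around (G1*G2*G3), (G4*(G5+G6)*G7) = (3*s^2 + 3*s - 12)/(10*s^3 + 14*s^2 - 32*s - 14)
Step 4 gives the fully reduced T(s), with no common factor left to cancel. The denominator's leading coefficient is 10, so divide each of its coefficients by 10 to get the monic form.

Answer: s^3 + 7*s^2/5 - 16*s/5 - 7/5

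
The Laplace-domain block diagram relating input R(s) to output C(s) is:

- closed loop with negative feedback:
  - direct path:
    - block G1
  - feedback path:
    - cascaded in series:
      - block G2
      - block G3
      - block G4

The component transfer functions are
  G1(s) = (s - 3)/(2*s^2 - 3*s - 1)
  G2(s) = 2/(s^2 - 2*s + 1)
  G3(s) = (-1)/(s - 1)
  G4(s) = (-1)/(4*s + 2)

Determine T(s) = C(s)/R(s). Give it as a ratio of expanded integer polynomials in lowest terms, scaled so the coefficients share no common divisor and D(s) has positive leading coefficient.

Answer: (2*s^5 - 11*s^4 + 18*s^3 - 8*s^2 - 4*s + 3)/(4*s^6 - 16*s^5 + 19*s^4 - 2*s^3 - 8*s^2 + 3*s - 2)

Working:
(1) combine G2, G3, G4 in series gives 1/(2*s^4 - 5*s^3 + 3*s^2 + s - 1)
(2) close the feedback loop around G1, (G2*G3*G4), giving the overall T(s)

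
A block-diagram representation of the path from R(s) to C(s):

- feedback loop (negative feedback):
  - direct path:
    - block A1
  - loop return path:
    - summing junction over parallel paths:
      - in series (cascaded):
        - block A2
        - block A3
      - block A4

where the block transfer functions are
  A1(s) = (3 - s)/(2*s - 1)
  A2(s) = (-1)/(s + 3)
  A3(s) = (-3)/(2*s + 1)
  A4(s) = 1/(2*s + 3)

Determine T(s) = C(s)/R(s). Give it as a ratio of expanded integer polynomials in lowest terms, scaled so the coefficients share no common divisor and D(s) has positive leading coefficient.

The answer is (-4*s^4 - 8*s^3 + 33*s^2 + 72*s + 27)/(8*s^4 + 34*s^3 + 27*s^2 + 18*s + 27).

Reasoning:
Step 1: cascade A2, A3: 3/(2*s^2 + 7*s + 3)
Step 2: reduce the parallel group (A2*A3), A4: (2*s^2 + 13*s + 12)/(4*s^3 + 20*s^2 + 27*s + 9)
Step 3: collapse the loop (A1 forward, ((A2*A3)+A4) return): this yields T(s), and no further normalization is needed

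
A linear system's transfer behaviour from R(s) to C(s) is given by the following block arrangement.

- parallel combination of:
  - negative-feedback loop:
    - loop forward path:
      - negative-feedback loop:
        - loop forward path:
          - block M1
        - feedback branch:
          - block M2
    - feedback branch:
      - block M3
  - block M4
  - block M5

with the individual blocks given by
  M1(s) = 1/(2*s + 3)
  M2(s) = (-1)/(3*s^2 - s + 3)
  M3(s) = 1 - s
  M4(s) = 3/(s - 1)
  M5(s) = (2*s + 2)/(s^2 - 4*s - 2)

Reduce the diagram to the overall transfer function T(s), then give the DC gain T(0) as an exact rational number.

[1] close the feedback loop around M1, M2: (3*s^2 - s + 3)/(6*s^3 + 7*s^2 + 3*s + 8)
[2] feedback reduction of [M1/(1+M1*M2)], M3: (3*s^2 - s + 3)/(3*s^3 + 11*s^2 - s + 11)
[3] sum the parallel branches [[M1/(1+M1*M2)]/(1+[M1/(1+M1*M2)]*M3)], M4, M5: (18*s^5 + 3*s^4 - 147*s^3 - 32*s^2 - 120*s - 82)/(3*s^6 - 4*s^5 - 50*s^4 + 44*s^3 - 35*s^2 + 20*s + 22)
Step 3 gives the overall T(s). Then T(0) = -82/22 = -41/11.

Answer: -41/11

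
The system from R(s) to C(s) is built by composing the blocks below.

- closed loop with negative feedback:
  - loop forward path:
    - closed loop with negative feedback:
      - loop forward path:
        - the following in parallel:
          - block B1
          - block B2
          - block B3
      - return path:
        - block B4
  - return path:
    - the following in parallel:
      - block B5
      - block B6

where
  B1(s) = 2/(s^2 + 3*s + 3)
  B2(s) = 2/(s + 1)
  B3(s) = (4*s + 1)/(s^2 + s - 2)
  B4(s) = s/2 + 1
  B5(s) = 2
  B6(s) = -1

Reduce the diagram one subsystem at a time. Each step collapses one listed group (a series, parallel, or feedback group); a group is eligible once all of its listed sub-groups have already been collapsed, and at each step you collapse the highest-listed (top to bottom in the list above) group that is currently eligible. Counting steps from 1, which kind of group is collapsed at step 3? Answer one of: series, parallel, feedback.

Step 1 - parallel reduction of B1, B2, B3
Step 2 - apply the feedback formula to (B1+B2+B3), B4
Step 3 - add B5, B6 (parallel)
Step 4 - apply the feedback formula to [(B1+B2+B3)/(1+(B1+B2+B3)*B4)], (B5+B6)
Step 3: parallel.

Therefore the answer is parallel.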